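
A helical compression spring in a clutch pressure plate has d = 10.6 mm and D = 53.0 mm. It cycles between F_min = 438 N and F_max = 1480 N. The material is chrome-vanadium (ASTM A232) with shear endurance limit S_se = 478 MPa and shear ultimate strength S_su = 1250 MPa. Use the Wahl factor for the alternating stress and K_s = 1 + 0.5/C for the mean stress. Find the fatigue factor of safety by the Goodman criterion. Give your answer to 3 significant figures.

3.88

C = D/d = 53.0/10.6 = 5.0000; K_W = (4C−1)/(4C−4)+0.615/C = 1.3105; K_s = 1+0.5/C = 1.1000
F_a = (F_max−F_min)/2 = 521 N; F_m = (F_max+F_min)/2 = 959 N
τ_a = K_W·8F_aD/(πd³) = 1.3105 × 59.039 = 77.37 MPa
τ_m = K_s·8F_mD/(πd³) = 1.1000 × 108.67 = 119.54 MPa
Goodman: 1/n_f = τ_a/S_se + τ_m/S_su = 77.37/478 + 119.54/1250 = 0.16186 + 0.09563 = 0.25749
n_f = 1/0.25749 = 3.884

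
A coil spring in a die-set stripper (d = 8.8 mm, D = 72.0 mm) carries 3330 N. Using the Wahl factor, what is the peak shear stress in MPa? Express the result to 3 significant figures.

1060 MPa

Spring index C = D/d = 72.0/8.8 = 8.1818
K_W = (4C−1)/(4C−4) + 0.615/C = 31.727/28.727 + 0.0752 = 1.1796
τ₀ = 8FD/(πd³) = 8·3330·72.0/(π·8.8³) = 1.91808e+06/2140.9 = 895.92 MPa
τ_max = K·τ₀ = 1.1796 × 895.92 = 1056.8 MPa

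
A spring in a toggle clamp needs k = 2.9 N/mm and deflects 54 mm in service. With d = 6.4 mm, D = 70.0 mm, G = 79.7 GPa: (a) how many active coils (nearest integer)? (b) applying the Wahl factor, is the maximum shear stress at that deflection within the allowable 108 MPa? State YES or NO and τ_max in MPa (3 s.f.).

(a) 17 coils; (b) NO, τ_max = 119 MPa

N_a = Gd⁴/(8D³k) = (79.7×10³)(6.4⁴)/(8·70.0³·2.9) = 16.8 → N_a = 17
Actual rate k = Gd⁴/(8D³·17) = 2.8665 N/mm
Working load F = kδ = 2.8665·54 = 154.79 N
C = 70.0/6.4 = 10.9375; K_W = (4C−1)/(4C−4)+0.615/C = 1.1317
τ_max = K_W·8FD/(πd³) = 1.1317·105.25 = 119.12 MPa
τ_max > 108 MPa → exceeds allowable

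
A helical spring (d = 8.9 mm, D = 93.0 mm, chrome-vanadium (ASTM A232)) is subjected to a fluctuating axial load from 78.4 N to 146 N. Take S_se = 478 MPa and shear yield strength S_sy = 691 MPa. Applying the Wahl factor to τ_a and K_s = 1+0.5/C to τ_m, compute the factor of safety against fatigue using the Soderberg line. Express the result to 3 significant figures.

11.9

C = D/d = 93.0/8.9 = 10.4494; K_W = (4C−1)/(4C−4)+0.615/C = 1.1382; K_s = 1+0.5/C = 1.0478
F_a = (F_max−F_min)/2 = 33.8 N; F_m = (F_max+F_min)/2 = 112.2 N
τ_a = K_W·8F_aD/(πd³) = 1.1382 × 11.355 = 12.924 MPa
τ_m = K_s·8F_mD/(πd³) = 1.0478 × 37.692 = 39.495 MPa
Soderberg: 1/n_f = τ_a/S_se + τ_m/S_sy = 12.924/478 + 39.495/691 = 0.02704 + 0.05716 = 0.084194
n_f = 1/0.084194 = 11.88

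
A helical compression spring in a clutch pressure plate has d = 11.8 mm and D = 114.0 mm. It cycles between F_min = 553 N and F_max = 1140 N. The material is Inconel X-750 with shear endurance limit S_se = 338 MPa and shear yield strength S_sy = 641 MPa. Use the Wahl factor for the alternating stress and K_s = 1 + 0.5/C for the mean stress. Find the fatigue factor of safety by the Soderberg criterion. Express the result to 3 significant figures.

C = D/d = 114.0/11.8 = 9.6610; K_W = (4C−1)/(4C−4)+0.615/C = 1.1503; K_s = 1+0.5/C = 1.0518
F_a = (F_max−F_min)/2 = 293.5 N; F_m = (F_max+F_min)/2 = 846.5 N
τ_a = K_W·8F_aD/(πd³) = 1.1503 × 51.857 = 59.649 MPa
τ_m = K_s·8F_mD/(πd³) = 1.0518 × 149.56 = 157.3 MPa
Soderberg: 1/n_f = τ_a/S_se + τ_m/S_sy = 59.649/338 + 157.3/641 = 0.17648 + 0.24540 = 0.42188
n_f = 1/0.42188 = 2.37

2.37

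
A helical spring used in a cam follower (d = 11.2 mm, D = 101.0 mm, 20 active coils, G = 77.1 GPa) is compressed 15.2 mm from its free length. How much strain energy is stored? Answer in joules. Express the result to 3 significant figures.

0.850 J

k = Gd⁴/(8D³N_a) = (77.1×10³)(11.2⁴)/(8·101.0³·20) = 7.3594 N/mm
U = ½kδ² = 0.5 × 7.3594 × 15.2² = 850.16 N·mm = 0.85016 J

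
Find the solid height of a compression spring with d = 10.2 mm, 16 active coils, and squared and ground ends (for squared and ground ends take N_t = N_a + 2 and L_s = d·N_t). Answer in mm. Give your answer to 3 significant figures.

184 mm

squared and ground ends: N_t = N_a + 2 = 16 + 2 = 18
L_s = d·N_t = 10.2 × 18 = 183.6 mm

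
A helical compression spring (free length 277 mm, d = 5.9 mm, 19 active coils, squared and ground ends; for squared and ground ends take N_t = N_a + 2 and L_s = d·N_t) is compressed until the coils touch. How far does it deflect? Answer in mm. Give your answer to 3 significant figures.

153 mm

N_t = 21; L_s = 5.9·21 = 123.9 mm
δ_solid = L₀ − L_s = 277 − 123.9 = 153.1 mm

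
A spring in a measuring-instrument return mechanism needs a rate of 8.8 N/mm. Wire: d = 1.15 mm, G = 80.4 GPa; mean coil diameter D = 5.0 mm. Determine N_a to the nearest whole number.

16

N_a = Gd⁴/(8D³k) = (80.4×10³ × 1.15⁴)/(8 × 5.0³ × 8.8)
    = 140620 / 8800 = 15.98 → 16 coils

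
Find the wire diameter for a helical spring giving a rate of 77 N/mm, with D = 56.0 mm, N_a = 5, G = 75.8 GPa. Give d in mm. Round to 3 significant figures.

d = (8D³N_a·k / G)^(1/4) = (8·56.0³·5·77 / (75.8×10³))^0.25
  = (7135.8)^0.25 = 9.1910 mm

9.19 mm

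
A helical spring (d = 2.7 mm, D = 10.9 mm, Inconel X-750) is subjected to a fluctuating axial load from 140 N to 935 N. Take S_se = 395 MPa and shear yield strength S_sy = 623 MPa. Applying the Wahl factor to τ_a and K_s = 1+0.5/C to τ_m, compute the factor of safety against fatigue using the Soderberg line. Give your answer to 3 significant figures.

0.298

C = D/d = 10.9/2.7 = 4.0370; K_W = (4C−1)/(4C−4)+0.615/C = 1.3993; K_s = 1+0.5/C = 1.1239
F_a = (F_max−F_min)/2 = 397.5 N; F_m = (F_max+F_min)/2 = 537.5 N
τ_a = K_W·8F_aD/(πd³) = 1.3993 × 560.55 = 784.37 MPa
τ_m = K_s·8F_mD/(πd³) = 1.1239 × 757.97 = 851.85 MPa
Soderberg: 1/n_f = τ_a/S_se + τ_m/S_sy = 784.37/395 + 851.85/623 = 1.98574 + 1.36734 = 3.3531
n_f = 1/3.3531 = 0.2982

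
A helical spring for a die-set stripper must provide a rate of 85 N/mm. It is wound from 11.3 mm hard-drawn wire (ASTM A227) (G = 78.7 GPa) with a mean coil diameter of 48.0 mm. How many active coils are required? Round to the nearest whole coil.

N_a = Gd⁴/(8D³k) = (78.7×10³ × 11.3⁴)/(8 × 48.0³ × 85)
    = 1.28318e+09 / 7.52026e+07 = 17.06 → 17 coils

17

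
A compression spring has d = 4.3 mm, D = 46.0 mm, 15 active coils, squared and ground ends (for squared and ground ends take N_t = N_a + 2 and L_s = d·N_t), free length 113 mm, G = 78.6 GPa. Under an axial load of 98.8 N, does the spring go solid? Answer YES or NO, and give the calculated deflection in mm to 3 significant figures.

k = Gd⁴/(8D³N_a) = (78.6×10³)(4.3⁴)/(8·46.0³·15) = 2.3006 N/mm
N_t = 17; L_s = 4.3·17 = 73.1 mm; δ_solid = L₀ − L_s = 113 − 73.1 = 39.9 mm
δ = F/k = 98.8/2.3006 = 42.945 mm
δ ≥ δ_solid → spring goes solid

YES, δ = 42.9 mm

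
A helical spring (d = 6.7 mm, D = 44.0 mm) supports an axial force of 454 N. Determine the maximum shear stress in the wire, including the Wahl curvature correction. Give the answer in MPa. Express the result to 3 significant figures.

208 MPa

Spring index C = D/d = 44.0/6.7 = 6.5672
K_W = (4C−1)/(4C−4) + 0.615/C = 25.269/22.269 + 0.0936 = 1.2284
τ₀ = 8FD/(πd³) = 8·454·44.0/(π·6.7³) = 159808/944.87 = 169.13 MPa
τ_max = K·τ₀ = 1.2284 × 169.13 = 207.76 MPa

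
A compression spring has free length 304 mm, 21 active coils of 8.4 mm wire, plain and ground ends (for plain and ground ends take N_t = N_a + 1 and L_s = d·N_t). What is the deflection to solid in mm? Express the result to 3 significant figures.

119 mm

N_t = 22; L_s = 8.4·22 = 184.8 mm
δ_solid = L₀ − L_s = 304 − 184.8 = 119.2 mm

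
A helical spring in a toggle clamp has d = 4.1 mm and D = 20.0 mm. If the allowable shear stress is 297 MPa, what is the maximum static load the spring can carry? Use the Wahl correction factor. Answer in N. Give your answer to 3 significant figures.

C = D/d = 20.0/4.1 = 4.8780
K_W = (4C−1)/(4C−4) + 0.615/C = 18.512/15.512 + 0.1261 = 1.3195
τ_max = K·8FD/(πd³) → F_max = τ_allow·πd³/(8DK)
F_max = 297·π·4.1³/(8·20.0·1.3195) = 64307/211.12 = 304.61 N

305 N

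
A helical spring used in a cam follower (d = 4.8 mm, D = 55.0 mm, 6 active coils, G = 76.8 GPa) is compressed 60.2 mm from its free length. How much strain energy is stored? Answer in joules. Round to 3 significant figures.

k = Gd⁴/(8D³N_a) = (76.8×10³)(4.8⁴)/(8·55.0³·6) = 5.105 N/mm
U = ½kδ² = 0.5 × 5.105 × 60.2² = 9250.4 N·mm = 9.2504 J

9.25 J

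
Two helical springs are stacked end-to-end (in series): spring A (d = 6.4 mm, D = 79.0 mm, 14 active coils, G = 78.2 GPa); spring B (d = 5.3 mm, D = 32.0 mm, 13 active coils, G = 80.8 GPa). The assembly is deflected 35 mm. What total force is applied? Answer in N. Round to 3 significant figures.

73.8 N

k_A = Gd⁴/(8D³N_a) = (78.2×10³)(6.4⁴)/(8·79.0³·14) = 2.3759 N/mm
k_B = Gd⁴/(8D³N_a) = (80.8×10³)(5.3⁴)/(8·32.0³·13) = 18.708 N/mm
Series: 1/k_eq = 1/2.3759 + 1/18.708 = 0.47435; k_eq = 2.1082 N/mm
F = k_eq·δ = 2.1082·35 = 73.786 N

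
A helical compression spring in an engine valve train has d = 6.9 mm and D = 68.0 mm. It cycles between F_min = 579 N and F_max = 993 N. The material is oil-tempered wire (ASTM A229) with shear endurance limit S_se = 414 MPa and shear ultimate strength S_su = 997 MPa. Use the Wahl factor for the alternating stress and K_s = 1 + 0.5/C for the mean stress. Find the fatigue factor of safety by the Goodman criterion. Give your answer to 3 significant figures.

C = D/d = 68.0/6.9 = 9.8551; K_W = (4C−1)/(4C−4)+0.615/C = 1.1471; K_s = 1+0.5/C = 1.0507
F_a = (F_max−F_min)/2 = 207 N; F_m = (F_max+F_min)/2 = 786 N
τ_a = K_W·8F_aD/(πd³) = 1.1471 × 109.11 = 125.16 MPa
τ_m = K_s·8F_mD/(πd³) = 1.0507 × 414.31 = 435.33 MPa
Goodman: 1/n_f = τ_a/S_se + τ_m/S_su = 125.16/414 + 435.33/997 = 0.30232 + 0.43664 = 0.73896
n_f = 1/0.73896 = 1.353

1.35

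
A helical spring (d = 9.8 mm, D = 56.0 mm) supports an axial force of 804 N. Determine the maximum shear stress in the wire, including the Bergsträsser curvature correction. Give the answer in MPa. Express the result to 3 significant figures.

152 MPa

Spring index C = D/d = 56.0/9.8 = 5.7143
K_B = (4C+2)/(4C−3) = 24.857/19.857 = 1.2518
τ₀ = 8FD/(πd³) = 8·804·56.0/(π·9.8³) = 360192/2956.8 = 121.82 MPa
τ_max = K·τ₀ = 1.2518 × 121.82 = 152.49 MPa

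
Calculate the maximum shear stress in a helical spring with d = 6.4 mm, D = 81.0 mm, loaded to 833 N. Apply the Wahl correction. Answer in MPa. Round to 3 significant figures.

Spring index C = D/d = 81.0/6.4 = 12.6562
K_W = (4C−1)/(4C−4) + 0.615/C = 49.625/46.625 + 0.0486 = 1.1129
τ₀ = 8FD/(πd³) = 8·833·81.0/(π·6.4³) = 539784/823.55 = 655.44 MPa
τ_max = K·τ₀ = 1.1129 × 655.44 = 729.46 MPa

729 MPa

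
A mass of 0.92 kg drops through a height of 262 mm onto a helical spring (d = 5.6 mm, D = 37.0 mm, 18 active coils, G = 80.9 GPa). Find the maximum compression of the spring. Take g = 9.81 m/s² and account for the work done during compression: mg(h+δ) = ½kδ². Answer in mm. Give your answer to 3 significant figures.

k = Gd⁴/(8D³N_a) = (80.9×10³)(5.6⁴)/(8·37.0³·18) = 10.908 N/mm
W = mg = 0.92 × 9.81 = 9.0252 N
½kδ² − Wδ − Wh = 0 → δ = (W + √(W² + 2kWh))/k
δ = (9.0252 + √(81.454 + 51584.7))/10.908 = (9.0252 + 227.3)/10.908 = 21.666 mm

21.7 mm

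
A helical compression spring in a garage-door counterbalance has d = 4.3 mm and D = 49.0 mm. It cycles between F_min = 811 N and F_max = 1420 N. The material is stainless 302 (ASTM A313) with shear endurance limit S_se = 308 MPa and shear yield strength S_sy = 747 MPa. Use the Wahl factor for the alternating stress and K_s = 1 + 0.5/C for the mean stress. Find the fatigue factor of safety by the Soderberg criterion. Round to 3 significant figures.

C = D/d = 49.0/4.3 = 11.3953; K_W = (4C−1)/(4C−4)+0.615/C = 1.1261; K_s = 1+0.5/C = 1.0439
F_a = (F_max−F_min)/2 = 304.5 N; F_m = (F_max+F_min)/2 = 1115.5 N
τ_a = K_W·8F_aD/(πd³) = 1.1261 × 477.88 = 538.15 MPa
τ_m = K_s·8F_mD/(πd³) = 1.0439 × 1750.7 = 1827.5 MPa
Soderberg: 1/n_f = τ_a/S_se + τ_m/S_sy = 538.15/308 + 1827.5/747 = 1.74723 + 2.44641 = 4.1936
n_f = 1/4.1936 = 0.2385

0.238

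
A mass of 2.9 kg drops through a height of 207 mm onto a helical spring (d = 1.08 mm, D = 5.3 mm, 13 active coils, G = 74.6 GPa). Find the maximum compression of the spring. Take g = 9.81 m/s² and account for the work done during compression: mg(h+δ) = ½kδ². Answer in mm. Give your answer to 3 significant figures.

47.0 mm

k = Gd⁴/(8D³N_a) = (74.6×10³)(1.08⁴)/(8·5.3³·13) = 6.555 N/mm
W = mg = 2.9 × 9.81 = 28.449 N
½kδ² − Wδ − Wh = 0 → δ = (W + √(W² + 2kWh))/k
δ = (28.449 + √(809.35 + 77204.1))/6.555 = (28.449 + 279.31)/6.555 = 46.95 mm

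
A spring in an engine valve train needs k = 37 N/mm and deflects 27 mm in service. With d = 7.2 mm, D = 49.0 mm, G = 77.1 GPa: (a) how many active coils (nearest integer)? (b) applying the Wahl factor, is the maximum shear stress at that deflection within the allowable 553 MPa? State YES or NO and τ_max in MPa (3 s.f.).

N_a = Gd⁴/(8D³k) = (77.1×10³)(7.2⁴)/(8·49.0³·37) = 5.95 → N_a = 6
Actual rate k = Gd⁴/(8D³·6) = 36.691 N/mm
Working load F = kδ = 36.691·27 = 990.65 N
C = 49.0/7.2 = 6.8056; K_W = (4C−1)/(4C−4)+0.615/C = 1.2196
τ_max = K_W·8FD/(πd³) = 1.2196·331.17 = 403.89 MPa
τ_max ≤ 553 MPa → acceptable

(a) 6 coils; (b) YES, τ_max = 404 MPa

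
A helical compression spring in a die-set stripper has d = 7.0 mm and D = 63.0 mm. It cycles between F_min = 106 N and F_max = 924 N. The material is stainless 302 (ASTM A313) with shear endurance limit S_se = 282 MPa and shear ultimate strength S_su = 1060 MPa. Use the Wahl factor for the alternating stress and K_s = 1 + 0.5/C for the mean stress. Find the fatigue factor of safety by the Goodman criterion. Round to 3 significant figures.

0.973

C = D/d = 63.0/7.0 = 9.0000; K_W = (4C−1)/(4C−4)+0.615/C = 1.1621; K_s = 1+0.5/C = 1.0556
F_a = (F_max−F_min)/2 = 409 N; F_m = (F_max+F_min)/2 = 515 N
τ_a = K_W·8F_aD/(πd³) = 1.1621 × 191.3 = 222.3 MPa
τ_m = K_s·8F_mD/(πd³) = 1.0556 × 240.88 = 254.26 MPa
Goodman: 1/n_f = τ_a/S_se + τ_m/S_su = 222.3/282 + 254.26/1060 = 0.78831 + 0.23987 = 1.0282
n_f = 1/1.0282 = 0.9726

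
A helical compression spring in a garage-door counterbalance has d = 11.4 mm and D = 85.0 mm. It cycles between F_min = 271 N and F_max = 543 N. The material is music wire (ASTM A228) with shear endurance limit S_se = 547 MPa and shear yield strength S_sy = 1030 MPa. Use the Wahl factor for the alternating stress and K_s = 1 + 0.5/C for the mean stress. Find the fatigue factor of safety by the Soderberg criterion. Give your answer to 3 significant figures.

C = D/d = 85.0/11.4 = 7.4561; K_W = (4C−1)/(4C−4)+0.615/C = 1.1987; K_s = 1+0.5/C = 1.0671
F_a = (F_max−F_min)/2 = 136 N; F_m = (F_max+F_min)/2 = 407 N
τ_a = K_W·8F_aD/(πd³) = 1.1987 × 19.869 = 23.816 MPa
τ_m = K_s·8F_mD/(πd³) = 1.0671 × 59.462 = 63.449 MPa
Soderberg: 1/n_f = τ_a/S_se + τ_m/S_sy = 23.816/547 + 63.449/1030 = 0.04354 + 0.06160 = 0.10514
n_f = 1/0.10514 = 9.511

9.51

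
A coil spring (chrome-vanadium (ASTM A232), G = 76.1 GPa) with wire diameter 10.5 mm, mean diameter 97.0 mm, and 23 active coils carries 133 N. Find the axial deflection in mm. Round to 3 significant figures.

24.1 mm

k = Gd⁴/(8D³N_a) = (76.1×10³)(10.5⁴)/(8·97.0³·23) = 5.5082 N/mm
δ = F/k = 133 / 5.5082 = 24.146 mm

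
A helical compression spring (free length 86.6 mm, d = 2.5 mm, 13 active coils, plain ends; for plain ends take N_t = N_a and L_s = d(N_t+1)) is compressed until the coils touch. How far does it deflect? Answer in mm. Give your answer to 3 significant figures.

N_t = 13; L_s = 2.5·14 = 35 mm
δ_solid = L₀ − L_s = 86.6 − 35 = 51.6 mm

51.6 mm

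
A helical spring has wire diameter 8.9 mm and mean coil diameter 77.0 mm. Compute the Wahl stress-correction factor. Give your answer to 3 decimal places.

C = D/d = 77.0/8.9 = 8.6517
K_W = (4C−1)/(4C−4) + 0.615/C = 33.607/30.607 + 0.0711 = 1.1691

1.169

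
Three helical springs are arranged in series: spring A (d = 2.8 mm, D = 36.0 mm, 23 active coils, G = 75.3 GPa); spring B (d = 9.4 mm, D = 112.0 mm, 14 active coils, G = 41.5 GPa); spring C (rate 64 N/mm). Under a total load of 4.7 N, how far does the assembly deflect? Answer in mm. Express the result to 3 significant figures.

k_A = Gd⁴/(8D³N_a) = (75.3×10³)(2.8⁴)/(8·36.0³·23) = 0.53914 N/mm
k_B = Gd⁴/(8D³N_a) = (41.5×10³)(9.4⁴)/(8·112.0³·14) = 2.0591 N/mm
Series: 1/k_eq = 1/0.53914 + 1/2.0591 + 1/64 = 2.3561; k_eq = 0.42444 N/mm
δ = F/k_eq = 4.7/0.42444 = 11.074 mm

11.1 mm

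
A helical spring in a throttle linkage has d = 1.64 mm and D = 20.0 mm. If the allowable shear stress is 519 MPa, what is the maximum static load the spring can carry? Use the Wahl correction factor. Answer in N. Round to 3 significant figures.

40.2 N

C = D/d = 20.0/1.64 = 12.1951
K_W = (4C−1)/(4C−4) + 0.615/C = 47.780/44.780 + 0.0504 = 1.1174
τ_max = K·8FD/(πd³) → F_max = τ_allow·πd³/(8DK)
F_max = 519·π·1.64³/(8·20.0·1.1174) = 7192/178.79 = 40.226 N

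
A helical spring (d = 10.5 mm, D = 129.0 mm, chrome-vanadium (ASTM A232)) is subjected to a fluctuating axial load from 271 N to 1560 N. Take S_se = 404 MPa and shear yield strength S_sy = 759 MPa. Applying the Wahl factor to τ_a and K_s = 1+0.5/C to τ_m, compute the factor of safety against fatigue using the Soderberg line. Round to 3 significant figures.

1.16

C = D/d = 129.0/10.5 = 12.2857; K_W = (4C−1)/(4C−4)+0.615/C = 1.1165; K_s = 1+0.5/C = 1.0407
F_a = (F_max−F_min)/2 = 644.5 N; F_m = (F_max+F_min)/2 = 915.5 N
τ_a = K_W·8F_aD/(πd³) = 1.1165 × 182.89 = 204.2 MPa
τ_m = K_s·8F_mD/(πd³) = 1.0407 × 259.79 = 270.36 MPa
Soderberg: 1/n_f = τ_a/S_se + τ_m/S_sy = 204.2/404 + 270.36/759 = 0.50544 + 0.35621 = 0.86165
n_f = 1/0.86165 = 1.161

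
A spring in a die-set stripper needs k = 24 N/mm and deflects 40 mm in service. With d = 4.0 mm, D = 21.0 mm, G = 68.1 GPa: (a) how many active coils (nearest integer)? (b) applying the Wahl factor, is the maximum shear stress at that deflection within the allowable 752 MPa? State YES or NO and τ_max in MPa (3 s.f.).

N_a = Gd⁴/(8D³k) = (68.1×10³)(4.0⁴)/(8·21.0³·24) = 9.805 → N_a = 10
Actual rate k = Gd⁴/(8D³·10) = 23.531 N/mm
Working load F = kδ = 23.531·40 = 941.24 N
C = 21.0/4.0 = 5.2500; K_W = (4C−1)/(4C−4)+0.615/C = 1.2936
τ_max = K_W·8FD/(πd³) = 1.2936·786.46 = 1017.4 MPa
τ_max > 752 MPa → exceeds allowable

(a) 10 coils; (b) NO, τ_max = 1020 MPa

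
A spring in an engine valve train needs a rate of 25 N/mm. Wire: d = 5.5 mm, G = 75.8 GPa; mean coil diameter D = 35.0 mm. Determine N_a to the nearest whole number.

N_a = Gd⁴/(8D³k) = (75.8×10³ × 5.5⁴)/(8 × 35.0³ × 25)
    = 6.93617e+07 / 8.575e+06 = 8.089 → 8 coils

8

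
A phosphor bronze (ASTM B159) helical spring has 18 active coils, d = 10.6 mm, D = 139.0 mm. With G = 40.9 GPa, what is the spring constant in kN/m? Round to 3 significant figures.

k = Gd⁴/(8D³N_a) = (40.9×10³ × 10.6⁴) / (8 × 139.0³ × 18)
  = 5.16353e+08 / 3.86729e+08 = 1.3352 N/mm

1.34 kN/m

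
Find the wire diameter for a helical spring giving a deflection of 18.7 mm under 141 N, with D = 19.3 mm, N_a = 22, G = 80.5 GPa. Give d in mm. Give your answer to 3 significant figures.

Required rate k = F/δ = 141/18.7 = 7.5401 N/mm
d = (8D³N_a·k / G)^(1/4) = (8·19.3³·22·7.5401 / (80.5×10³))^0.25
  = (118.51)^0.25 = 3.2995 mm

3.30 mm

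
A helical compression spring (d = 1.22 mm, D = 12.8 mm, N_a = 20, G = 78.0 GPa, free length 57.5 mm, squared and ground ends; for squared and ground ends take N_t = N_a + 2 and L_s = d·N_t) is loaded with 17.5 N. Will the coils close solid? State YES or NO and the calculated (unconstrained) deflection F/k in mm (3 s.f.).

YES, δ = 34.0 mm

k = Gd⁴/(8D³N_a) = (78.0×10³)(1.22⁴)/(8·12.8³·20) = 0.51497 N/mm
N_t = 22; L_s = 1.22·22 = 26.84 mm; δ_solid = L₀ − L_s = 57.5 − 26.84 = 30.66 mm
δ = F/k = 17.5/0.51497 = 33.982 mm
δ ≥ δ_solid → spring goes solid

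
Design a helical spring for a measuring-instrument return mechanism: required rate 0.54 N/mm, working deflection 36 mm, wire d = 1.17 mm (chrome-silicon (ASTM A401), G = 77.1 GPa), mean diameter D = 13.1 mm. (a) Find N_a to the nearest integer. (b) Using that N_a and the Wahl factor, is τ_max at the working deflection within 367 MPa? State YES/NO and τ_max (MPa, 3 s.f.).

(a) 15 coils; (b) NO, τ_max = 453 MPa

N_a = Gd⁴/(8D³k) = (77.1×10³)(1.17⁴)/(8·13.1³·0.54) = 14.88 → N_a = 15
Actual rate k = Gd⁴/(8D³·15) = 0.53555 N/mm
Working load F = kδ = 0.53555·36 = 19.28 N
C = 13.1/1.17 = 11.1966; K_W = (4C−1)/(4C−4)+0.615/C = 1.1285
τ_max = K_W·8FD/(πd³) = 1.1285·401.57 = 453.16 MPa
τ_max > 367 MPa → exceeds allowable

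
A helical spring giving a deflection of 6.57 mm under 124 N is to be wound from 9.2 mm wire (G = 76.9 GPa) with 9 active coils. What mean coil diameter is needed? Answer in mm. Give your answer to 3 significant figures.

Required rate k = F/δ = 124/6.57 = 18.874 N/mm
D = (Gd⁴/(8N_a·k))^(1/3) = (76.9×10³·9.2⁴/(8·9·18.874))^(1/3)
  = (405405)^(1/3) = 74.0110 mm

74.0 mm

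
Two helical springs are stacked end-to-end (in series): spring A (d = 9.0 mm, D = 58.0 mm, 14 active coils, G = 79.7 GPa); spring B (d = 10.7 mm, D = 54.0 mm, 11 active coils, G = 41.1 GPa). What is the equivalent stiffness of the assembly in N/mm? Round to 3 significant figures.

k_A = Gd⁴/(8D³N_a) = (79.7×10³)(9.0⁴)/(8·58.0³·14) = 23.929 N/mm
k_B = Gd⁴/(8D³N_a) = (41.1×10³)(10.7⁴)/(8·54.0³·11) = 38.879 N/mm
Series: 1/k_eq = 1/23.929 + 1/38.879 = 0.067511; k_eq = 14.812 N/mm

14.8 N/mm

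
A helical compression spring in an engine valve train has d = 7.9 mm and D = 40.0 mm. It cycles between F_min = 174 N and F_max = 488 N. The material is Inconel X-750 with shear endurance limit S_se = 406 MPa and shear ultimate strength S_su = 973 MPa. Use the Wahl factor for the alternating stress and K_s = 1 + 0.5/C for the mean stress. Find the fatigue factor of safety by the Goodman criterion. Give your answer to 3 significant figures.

5.51

C = D/d = 40.0/7.9 = 5.0633; K_W = (4C−1)/(4C−4)+0.615/C = 1.3060; K_s = 1+0.5/C = 1.0987
F_a = (F_max−F_min)/2 = 157 N; F_m = (F_max+F_min)/2 = 331 N
τ_a = K_W·8F_aD/(πd³) = 1.3060 × 32.435 = 42.362 MPa
τ_m = K_s·8F_mD/(πd³) = 1.0987 × 68.383 = 75.136 MPa
Goodman: 1/n_f = τ_a/S_se + τ_m/S_su = 42.362/406 + 75.136/973 = 0.10434 + 0.07722 = 0.18156
n_f = 1/0.18156 = 5.508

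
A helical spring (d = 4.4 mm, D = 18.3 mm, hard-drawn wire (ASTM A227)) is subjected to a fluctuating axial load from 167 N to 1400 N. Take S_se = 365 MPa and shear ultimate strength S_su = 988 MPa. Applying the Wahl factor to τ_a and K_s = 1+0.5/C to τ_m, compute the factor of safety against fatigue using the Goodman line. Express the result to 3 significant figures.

0.566

C = D/d = 18.3/4.4 = 4.1591; K_W = (4C−1)/(4C−4)+0.615/C = 1.3853; K_s = 1+0.5/C = 1.1202
F_a = (F_max−F_min)/2 = 616.5 N; F_m = (F_max+F_min)/2 = 783.5 N
τ_a = K_W·8F_aD/(πd³) = 1.3853 × 337.26 = 467.2 MPa
τ_m = K_s·8F_mD/(πd³) = 1.1202 × 428.62 = 480.15 MPa
Goodman: 1/n_f = τ_a/S_se + τ_m/S_su = 467.2/365 + 480.15/988 = 1.28000 + 0.48598 = 1.766
n_f = 1/1.766 = 0.5663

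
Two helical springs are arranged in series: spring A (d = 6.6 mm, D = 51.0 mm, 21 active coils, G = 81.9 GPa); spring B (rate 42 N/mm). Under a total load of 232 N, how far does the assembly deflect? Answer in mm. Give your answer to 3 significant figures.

38.8 mm

k_A = Gd⁴/(8D³N_a) = (81.9×10³)(6.6⁴)/(8·51.0³·21) = 6.9733 N/mm
Series: 1/k_eq = 1/6.9733 + 1/42 = 0.16721; k_eq = 5.9804 N/mm
δ = F/k_eq = 232/5.9804 = 38.793 mm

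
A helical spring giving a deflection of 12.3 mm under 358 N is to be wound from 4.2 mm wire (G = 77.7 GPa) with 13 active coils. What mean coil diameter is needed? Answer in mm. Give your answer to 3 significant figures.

Required rate k = F/δ = 358/12.3 = 29.106 N/mm
D = (Gd⁴/(8N_a·k))^(1/3) = (77.7×10³·4.2⁴/(8·13·29.106))^(1/3)
  = (7987.43)^(1/3) = 19.9895 mm

20.0 mm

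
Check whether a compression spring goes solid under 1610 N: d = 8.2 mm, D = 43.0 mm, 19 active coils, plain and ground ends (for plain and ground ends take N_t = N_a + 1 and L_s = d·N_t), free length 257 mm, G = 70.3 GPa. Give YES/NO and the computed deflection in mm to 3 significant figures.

NO, δ = 61.2 mm

k = Gd⁴/(8D³N_a) = (70.3×10³)(8.2⁴)/(8·43.0³·19) = 26.3 N/mm
N_t = 20; L_s = 8.2·20 = 164 mm; δ_solid = L₀ − L_s = 257 − 164 = 93 mm
δ = F/k = 1610/26.3 = 61.216 mm
δ < δ_solid → spring does not go solid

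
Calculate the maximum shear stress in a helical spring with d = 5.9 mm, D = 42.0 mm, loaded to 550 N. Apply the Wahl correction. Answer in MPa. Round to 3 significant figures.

346 MPa

Spring index C = D/d = 42.0/5.9 = 7.1186
K_W = (4C−1)/(4C−4) + 0.615/C = 27.475/24.475 + 0.0864 = 1.2090
τ₀ = 8FD/(πd³) = 8·550·42.0/(π·5.9³) = 184800/645.22 = 286.42 MPa
τ_max = K·τ₀ = 1.2090 × 286.42 = 346.27 MPa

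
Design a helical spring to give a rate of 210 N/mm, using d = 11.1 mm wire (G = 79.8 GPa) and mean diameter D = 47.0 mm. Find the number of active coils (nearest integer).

N_a = Gd⁴/(8D³k) = (79.8×10³ × 11.1⁴)/(8 × 47.0³ × 210)
    = 1.21142e+09 / 1.74423e+08 = 6.945 → 7 coils

7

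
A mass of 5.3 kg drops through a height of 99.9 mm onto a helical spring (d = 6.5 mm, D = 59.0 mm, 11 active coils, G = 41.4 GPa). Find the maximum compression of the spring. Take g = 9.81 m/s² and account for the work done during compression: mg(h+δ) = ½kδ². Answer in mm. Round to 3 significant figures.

64.7 mm

k = Gd⁴/(8D³N_a) = (41.4×10³)(6.5⁴)/(8·59.0³·11) = 4.089 N/mm
W = mg = 5.3 × 9.81 = 51.993 N
½kδ² − Wδ − Wh = 0 → δ = (W + √(W² + 2kWh))/k
δ = (51.993 + √(2703.3 + 42477.2))/4.089 = (51.993 + 212.56)/4.089 = 64.698 mm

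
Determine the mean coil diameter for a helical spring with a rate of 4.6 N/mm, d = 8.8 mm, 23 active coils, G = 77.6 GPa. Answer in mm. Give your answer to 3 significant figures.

81.9 mm

D = (Gd⁴/(8N_a·k))^(1/3) = (77.6×10³·8.8⁴/(8·23·4.6))^(1/3)
  = (549815)^(1/3) = 81.9230 mm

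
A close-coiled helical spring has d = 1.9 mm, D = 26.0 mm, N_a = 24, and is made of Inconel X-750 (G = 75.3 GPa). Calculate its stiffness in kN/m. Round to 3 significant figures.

0.291 kN/m

k = Gd⁴/(8D³N_a) = (75.3×10³ × 1.9⁴) / (8 × 26.0³ × 24)
  = 981317 / 3.37459e+06 = 0.2908 N/mm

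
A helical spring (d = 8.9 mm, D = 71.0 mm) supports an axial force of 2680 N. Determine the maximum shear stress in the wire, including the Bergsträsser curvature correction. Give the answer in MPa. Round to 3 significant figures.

Spring index C = D/d = 71.0/8.9 = 7.9775
K_B = (4C+2)/(4C−3) = 33.910/28.910 = 1.1729
τ₀ = 8FD/(πd³) = 8·2680·71.0/(π·8.9³) = 1.52224e+06/2214.7 = 687.33 MPa
τ_max = K·τ₀ = 1.1729 × 687.33 = 806.2 MPa

806 MPa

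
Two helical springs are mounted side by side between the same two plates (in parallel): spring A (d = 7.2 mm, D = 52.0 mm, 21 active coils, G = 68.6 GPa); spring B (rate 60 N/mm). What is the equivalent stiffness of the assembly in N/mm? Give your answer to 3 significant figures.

67.8 N/mm

k_A = Gd⁴/(8D³N_a) = (68.6×10³)(7.2⁴)/(8·52.0³·21) = 7.8043 N/mm
Parallel: k_eq = 7.8043 + 60 = 67.804 N/mm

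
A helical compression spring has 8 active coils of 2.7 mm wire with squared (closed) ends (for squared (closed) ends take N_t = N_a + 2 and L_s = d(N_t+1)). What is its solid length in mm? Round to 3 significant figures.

squared (closed) ends: N_t = N_a + 2 = 8 + 2 = 10
L_s = d·(N_t+1) = 2.7 × 11 = 29.7 mm

29.7 mm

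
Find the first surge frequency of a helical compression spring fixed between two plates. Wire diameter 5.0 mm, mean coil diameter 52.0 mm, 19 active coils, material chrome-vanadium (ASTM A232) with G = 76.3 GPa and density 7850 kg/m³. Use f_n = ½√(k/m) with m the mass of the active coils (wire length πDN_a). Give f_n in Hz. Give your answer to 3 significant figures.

34.1 Hz

k = Gd⁴/(8D³N_a) = (76.3×10³)(5.0⁴)/(8·52.0³·19) = 2.2313 N/mm = 2231.3 N/m
Wire length L = πDN_a = π·52.0·19 = 3103.9 mm
m = ρ·(πd²/4)·L = 7850 × 19.635×10⁻⁶ m² × 3.1039 m = 0.47842 kg
f_n = ½√(k/m) = 0.5·√(2231.3/0.47842) = 0.5·√(4663.8) = 34.146 Hz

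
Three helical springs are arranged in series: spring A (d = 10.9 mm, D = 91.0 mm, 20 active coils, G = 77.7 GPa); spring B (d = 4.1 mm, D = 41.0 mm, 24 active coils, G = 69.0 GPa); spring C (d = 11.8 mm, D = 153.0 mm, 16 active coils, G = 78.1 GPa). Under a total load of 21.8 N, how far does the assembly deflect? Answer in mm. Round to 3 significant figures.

k_A = Gd⁴/(8D³N_a) = (77.7×10³)(10.9⁴)/(8·91.0³·20) = 9.0967 N/mm
k_B = Gd⁴/(8D³N_a) = (69.0×10³)(4.1⁴)/(8·41.0³·24) = 1.4734 N/mm
k_C = Gd⁴/(8D³N_a) = (78.1×10³)(11.8⁴)/(8·153.0³·16) = 3.3029 N/mm
Series: 1/k_eq = 1/9.0967 + 1/1.4734 + 1/3.3029 = 1.0914; k_eq = 0.91627 N/mm
δ = F/k_eq = 21.8/0.91627 = 23.792 mm

23.8 mm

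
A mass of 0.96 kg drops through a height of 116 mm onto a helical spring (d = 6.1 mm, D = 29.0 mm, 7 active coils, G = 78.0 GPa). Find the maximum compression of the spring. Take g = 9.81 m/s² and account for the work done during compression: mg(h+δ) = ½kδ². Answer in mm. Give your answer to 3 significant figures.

k = Gd⁴/(8D³N_a) = (78.0×10³)(6.1⁴)/(8·29.0³·7) = 79.074 N/mm
W = mg = 0.96 × 9.81 = 9.4176 N
½kδ² − Wδ − Wh = 0 → δ = (W + √(W² + 2kWh))/k
δ = (9.4176 + √(88.691 + 172767))/79.074 = (9.4176 + 415.76)/79.074 = 5.377 mm

5.38 mm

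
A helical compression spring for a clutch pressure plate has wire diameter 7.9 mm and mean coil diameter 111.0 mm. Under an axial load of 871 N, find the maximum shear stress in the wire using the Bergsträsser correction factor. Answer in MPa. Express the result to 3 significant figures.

546 MPa

Spring index C = D/d = 111.0/7.9 = 14.0506
K_B = (4C+2)/(4C−3) = 58.203/53.203 = 1.0940
τ₀ = 8FD/(πd³) = 8·871·111.0/(π·7.9³) = 773448/1548.9 = 499.34 MPa
τ_max = K·τ₀ = 1.0940 × 499.34 = 546.27 MPa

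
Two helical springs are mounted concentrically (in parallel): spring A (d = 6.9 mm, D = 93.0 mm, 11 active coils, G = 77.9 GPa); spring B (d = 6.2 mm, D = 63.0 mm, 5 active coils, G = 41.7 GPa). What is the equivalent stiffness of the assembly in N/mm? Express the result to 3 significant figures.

8.66 N/mm

k_A = Gd⁴/(8D³N_a) = (77.9×10³)(6.9⁴)/(8·93.0³·11) = 2.4946 N/mm
k_B = Gd⁴/(8D³N_a) = (41.7×10³)(6.2⁴)/(8·63.0³·5) = 6.1606 N/mm
Parallel: k_eq = 2.4946 + 6.1606 = 8.6552 N/mm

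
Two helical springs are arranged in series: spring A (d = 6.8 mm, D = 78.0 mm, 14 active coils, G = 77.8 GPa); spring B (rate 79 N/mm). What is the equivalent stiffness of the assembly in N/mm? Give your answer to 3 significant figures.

k_A = Gd⁴/(8D³N_a) = (77.8×10³)(6.8⁴)/(8·78.0³·14) = 3.1298 N/mm
Series: 1/k_eq = 1/3.1298 + 1/79 = 0.33217; k_eq = 3.0105 N/mm

3.01 N/mm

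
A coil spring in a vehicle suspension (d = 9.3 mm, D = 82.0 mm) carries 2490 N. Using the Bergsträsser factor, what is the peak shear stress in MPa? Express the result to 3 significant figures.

747 MPa

Spring index C = D/d = 82.0/9.3 = 8.8172
K_B = (4C+2)/(4C−3) = 37.269/32.269 = 1.1549
τ₀ = 8FD/(πd³) = 8·2490·82.0/(π·9.3³) = 1.63344e+06/2527 = 646.4 MPa
τ_max = K·τ₀ = 1.1549 × 646.4 = 746.56 MPa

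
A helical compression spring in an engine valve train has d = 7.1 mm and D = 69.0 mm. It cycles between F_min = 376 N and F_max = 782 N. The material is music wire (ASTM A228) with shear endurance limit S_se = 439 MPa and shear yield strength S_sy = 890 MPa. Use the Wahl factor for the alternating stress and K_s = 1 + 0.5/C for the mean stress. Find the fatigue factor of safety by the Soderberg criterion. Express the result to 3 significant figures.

C = D/d = 69.0/7.1 = 9.7183; K_W = (4C−1)/(4C−4)+0.615/C = 1.1493; K_s = 1+0.5/C = 1.0514
F_a = (F_max−F_min)/2 = 203 N; F_m = (F_max+F_min)/2 = 579 N
τ_a = K_W·8F_aD/(πd³) = 1.1493 × 99.658 = 114.54 MPa
τ_m = K_s·8F_mD/(πd³) = 1.0514 × 284.24 = 298.87 MPa
Soderberg: 1/n_f = τ_a/S_se + τ_m/S_sy = 114.54/439 + 298.87/890 = 0.26090 + 0.33581 = 0.59671
n_f = 1/0.59671 = 1.676

1.68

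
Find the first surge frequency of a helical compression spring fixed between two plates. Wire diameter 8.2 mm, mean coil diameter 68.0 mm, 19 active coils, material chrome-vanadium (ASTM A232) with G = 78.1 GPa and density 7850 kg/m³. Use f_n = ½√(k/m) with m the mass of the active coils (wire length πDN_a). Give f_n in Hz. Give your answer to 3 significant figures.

33.1 Hz

k = Gd⁴/(8D³N_a) = (78.1×10³)(8.2⁴)/(8·68.0³·19) = 7.3882 N/mm = 7388.2 N/m
Wire length L = πDN_a = π·68.0·19 = 4058.9 mm
m = ρ·(πd²/4)·L = 7850 × 52.81×10⁻⁶ m² × 4.0589 m = 1.6827 kg
f_n = ½√(k/m) = 0.5·√(7388.2/1.6827) = 0.5·√(4390.7) = 33.131 Hz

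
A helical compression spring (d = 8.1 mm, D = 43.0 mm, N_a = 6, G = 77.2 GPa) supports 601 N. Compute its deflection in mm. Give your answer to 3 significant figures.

k = Gd⁴/(8D³N_a) = (77.2×10³)(8.1⁴)/(8·43.0³·6) = 87.078 N/mm
δ = F/k = 601 / 87.078 = 6.9018 mm

6.90 mm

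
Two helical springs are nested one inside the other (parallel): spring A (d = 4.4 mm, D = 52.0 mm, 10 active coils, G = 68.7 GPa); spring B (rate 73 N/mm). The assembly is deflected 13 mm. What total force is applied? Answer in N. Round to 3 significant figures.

979 N

k_A = Gd⁴/(8D³N_a) = (68.7×10³)(4.4⁴)/(8·52.0³·10) = 2.2891 N/mm
Parallel: k_eq = 2.2891 + 73 = 75.289 N/mm
F = k_eq·δ = 75.289·13 = 978.76 N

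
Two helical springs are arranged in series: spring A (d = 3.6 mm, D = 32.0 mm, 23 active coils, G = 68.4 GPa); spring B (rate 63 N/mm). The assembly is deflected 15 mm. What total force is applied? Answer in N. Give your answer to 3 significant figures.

k_A = Gd⁴/(8D³N_a) = (68.4×10³)(3.6⁴)/(8·32.0³·23) = 1.9055 N/mm
Series: 1/k_eq = 1/1.9055 + 1/63 = 0.54068; k_eq = 1.8495 N/mm
F = k_eq·δ = 1.8495·15 = 27.743 N

27.7 N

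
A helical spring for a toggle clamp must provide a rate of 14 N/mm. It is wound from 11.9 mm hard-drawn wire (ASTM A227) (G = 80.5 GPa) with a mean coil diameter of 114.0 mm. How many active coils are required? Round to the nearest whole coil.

N_a = Gd⁴/(8D³k) = (80.5×10³ × 11.9⁴)/(8 × 114.0³ × 14)
    = 1.6143e+09 / 1.65933e+08 = 9.729 → 10 coils

10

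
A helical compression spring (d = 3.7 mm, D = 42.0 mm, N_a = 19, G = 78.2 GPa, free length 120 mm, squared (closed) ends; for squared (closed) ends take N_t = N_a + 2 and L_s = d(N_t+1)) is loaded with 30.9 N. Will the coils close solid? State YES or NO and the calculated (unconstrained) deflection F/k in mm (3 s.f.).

NO, δ = 23.7 mm

k = Gd⁴/(8D³N_a) = (78.2×10³)(3.7⁴)/(8·42.0³·19) = 1.3014 N/mm
N_t = 21; L_s = 3.7·22 = 81.4 mm; δ_solid = L₀ − L_s = 120 − 81.4 = 38.6 mm
δ = F/k = 30.9/1.3014 = 23.743 mm
δ < δ_solid → spring does not go solid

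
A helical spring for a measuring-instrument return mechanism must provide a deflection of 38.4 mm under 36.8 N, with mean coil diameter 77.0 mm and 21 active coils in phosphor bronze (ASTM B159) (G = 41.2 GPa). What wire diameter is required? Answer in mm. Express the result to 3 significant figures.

6.50 mm

Required rate k = F/δ = 36.8/38.4 = 0.95833 N/mm
d = (8D³N_a·k / G)^(1/4) = (8·77.0³·21·0.95833 / (41.2×10³))^0.25
  = (1784)^0.25 = 6.4991 mm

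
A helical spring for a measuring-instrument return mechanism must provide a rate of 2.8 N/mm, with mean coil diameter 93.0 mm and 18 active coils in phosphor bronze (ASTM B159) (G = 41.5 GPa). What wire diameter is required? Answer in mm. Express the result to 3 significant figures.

d = (8D³N_a·k / G)^(1/4) = (8·93.0³·18·2.8 / (41.5×10³))^0.25
  = (7814.9)^0.25 = 9.4022 mm

9.40 mm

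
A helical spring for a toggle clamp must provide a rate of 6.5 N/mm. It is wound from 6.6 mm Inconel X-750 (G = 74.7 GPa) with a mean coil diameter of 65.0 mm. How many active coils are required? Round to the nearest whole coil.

10

N_a = Gd⁴/(8D³k) = (74.7×10³ × 6.6⁴)/(8 × 65.0³ × 6.5)
    = 1.41741e+08 / 1.42805e+07 = 9.926 → 10 coils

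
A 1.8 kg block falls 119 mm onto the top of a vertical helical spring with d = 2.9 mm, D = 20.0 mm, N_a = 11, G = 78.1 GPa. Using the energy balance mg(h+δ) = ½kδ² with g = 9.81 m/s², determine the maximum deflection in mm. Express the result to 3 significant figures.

k = Gd⁴/(8D³N_a) = (78.1×10³)(2.9⁴)/(8·20.0³·11) = 7.8464 N/mm
W = mg = 1.8 × 9.81 = 17.658 N
½kδ² − Wδ − Wh = 0 → δ = (W + √(W² + 2kWh))/k
δ = (17.658 + √(311.8 + 32975.3))/7.8464 = (17.658 + 182.45)/7.8464 = 25.503 mm

25.5 mm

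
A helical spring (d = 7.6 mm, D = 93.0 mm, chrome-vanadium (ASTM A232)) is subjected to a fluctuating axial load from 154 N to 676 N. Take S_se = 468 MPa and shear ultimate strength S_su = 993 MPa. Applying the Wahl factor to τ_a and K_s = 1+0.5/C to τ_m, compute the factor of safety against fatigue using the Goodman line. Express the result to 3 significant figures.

1.75

C = D/d = 93.0/7.6 = 12.2368; K_W = (4C−1)/(4C−4)+0.615/C = 1.1170; K_s = 1+0.5/C = 1.0409
F_a = (F_max−F_min)/2 = 261 N; F_m = (F_max+F_min)/2 = 415 N
τ_a = K_W·8F_aD/(πd³) = 1.1170 × 140.81 = 157.28 MPa
τ_m = K_s·8F_mD/(πd³) = 1.0409 × 223.89 = 233.04 MPa
Goodman: 1/n_f = τ_a/S_se + τ_m/S_su = 157.28/468 + 233.04/993 = 0.33607 + 0.23468 = 0.57075
n_f = 1/0.57075 = 1.752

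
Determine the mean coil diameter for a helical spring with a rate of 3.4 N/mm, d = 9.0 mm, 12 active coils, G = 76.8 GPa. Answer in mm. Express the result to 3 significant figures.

116 mm

D = (Gd⁴/(8N_a·k))^(1/3) = (76.8×10³·9.0⁴/(8·12·3.4))^(1/3)
  = (1.54376e+06)^(1/3) = 115.5741 mm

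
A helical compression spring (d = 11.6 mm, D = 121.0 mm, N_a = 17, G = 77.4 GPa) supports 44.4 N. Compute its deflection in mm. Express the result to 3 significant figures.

k = Gd⁴/(8D³N_a) = (77.4×10³)(11.6⁴)/(8·121.0³·17) = 5.8167 N/mm
δ = F/k = 44.4 / 5.8167 = 7.6332 mm

7.63 mm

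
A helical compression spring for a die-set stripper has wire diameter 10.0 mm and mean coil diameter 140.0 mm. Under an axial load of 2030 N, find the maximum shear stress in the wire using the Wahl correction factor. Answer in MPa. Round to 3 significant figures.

797 MPa

Spring index C = D/d = 140.0/10.0 = 14.0000
K_W = (4C−1)/(4C−4) + 0.615/C = 55.000/52.000 + 0.0439 = 1.1016
τ₀ = 8FD/(πd³) = 8·2030·140.0/(π·10.0³) = 2.2736e+06/3141.6 = 723.71 MPa
τ_max = K·τ₀ = 1.1016 × 723.71 = 797.25 MPa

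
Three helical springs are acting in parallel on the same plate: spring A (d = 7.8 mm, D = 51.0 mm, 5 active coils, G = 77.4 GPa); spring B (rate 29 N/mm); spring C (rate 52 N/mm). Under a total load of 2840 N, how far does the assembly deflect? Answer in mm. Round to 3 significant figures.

21.0 mm

k_A = Gd⁴/(8D³N_a) = (77.4×10³)(7.8⁴)/(8·51.0³·5) = 53.994 N/mm
Parallel: k_eq = 53.994 + 29 + 52 = 134.99 N/mm
δ = F/k_eq = 2840/134.99 = 21.038 mm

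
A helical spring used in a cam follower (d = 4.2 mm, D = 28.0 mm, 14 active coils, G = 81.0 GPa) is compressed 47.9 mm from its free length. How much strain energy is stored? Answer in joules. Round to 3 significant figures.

k = Gd⁴/(8D³N_a) = (81.0×10³)(4.2⁴)/(8·28.0³·14) = 10.252 N/mm
U = ½kδ² = 0.5 × 10.252 × 47.9² = 11761 N·mm = 11.761 J

11.8 J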